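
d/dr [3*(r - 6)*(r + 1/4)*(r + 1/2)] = 9*r^2 - 63*r/2 - 105/8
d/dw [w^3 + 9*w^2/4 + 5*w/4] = 3*w^2 + 9*w/2 + 5/4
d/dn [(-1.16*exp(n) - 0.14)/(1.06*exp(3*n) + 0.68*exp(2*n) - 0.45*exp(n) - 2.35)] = (2.4592*exp(3*n) + 1.234*exp(2*n) + 0.1904*exp(n) + 2.663)*exp(n)/(1.1236*exp(6*n) + 1.4416*exp(5*n) - 0.4916*exp(4*n) - 5.594*exp(3*n) - 2.9935*exp(2*n) + 2.115*exp(n) + 5.5225)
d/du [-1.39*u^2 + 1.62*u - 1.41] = 1.62 - 2.78*u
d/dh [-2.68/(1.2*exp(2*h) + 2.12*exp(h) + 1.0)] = (6.432*exp(h) + 5.6816)*exp(h)/(1.2*exp(2*h) + 2.12*exp(h) + 1.0)^2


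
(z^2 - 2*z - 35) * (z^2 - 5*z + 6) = z^4 - 7*z^3 - 19*z^2 + 163*z - 210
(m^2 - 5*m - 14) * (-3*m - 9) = -3*m^3 + 6*m^2 + 87*m + 126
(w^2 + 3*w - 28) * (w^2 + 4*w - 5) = w^4 + 7*w^3 - 21*w^2 - 127*w + 140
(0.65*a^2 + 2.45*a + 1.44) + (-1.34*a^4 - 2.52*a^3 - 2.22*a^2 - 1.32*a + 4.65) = -1.34*a^4 - 2.52*a^3 - 1.57*a^2 + 1.13*a + 6.09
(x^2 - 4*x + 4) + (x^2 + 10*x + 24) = 2*x^2 + 6*x + 28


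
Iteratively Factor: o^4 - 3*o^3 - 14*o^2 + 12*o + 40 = (o - 5)*(o^3 + 2*o^2 - 4*o - 8) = (o - 5)*(o + 2)*(o^2 - 4) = (o - 5)*(o + 2)^2*(o - 2)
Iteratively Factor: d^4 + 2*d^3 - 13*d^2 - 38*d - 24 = (d + 3)*(d^3 - d^2 - 10*d - 8) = (d + 2)*(d + 3)*(d^2 - 3*d - 4) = (d + 1)*(d + 2)*(d + 3)*(d - 4)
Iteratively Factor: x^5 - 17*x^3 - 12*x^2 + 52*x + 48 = (x - 2)*(x^4 + 2*x^3 - 13*x^2 - 38*x - 24) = (x - 2)*(x + 2)*(x^3 - 13*x - 12) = (x - 2)*(x + 2)*(x + 3)*(x^2 - 3*x - 4) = (x - 4)*(x - 2)*(x + 2)*(x + 3)*(x + 1)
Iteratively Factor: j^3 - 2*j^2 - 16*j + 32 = (j - 4)*(j^2 + 2*j - 8) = (j - 4)*(j - 2)*(j + 4)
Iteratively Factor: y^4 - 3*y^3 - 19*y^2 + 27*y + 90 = (y + 3)*(y^3 - 6*y^2 - y + 30) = (y + 2)*(y + 3)*(y^2 - 8*y + 15) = (y - 3)*(y + 2)*(y + 3)*(y - 5)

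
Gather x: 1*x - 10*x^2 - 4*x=-10*x^2 - 3*x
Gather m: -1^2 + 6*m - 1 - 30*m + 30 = 28 - 24*m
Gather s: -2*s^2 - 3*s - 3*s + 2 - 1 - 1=-2*s^2 - 6*s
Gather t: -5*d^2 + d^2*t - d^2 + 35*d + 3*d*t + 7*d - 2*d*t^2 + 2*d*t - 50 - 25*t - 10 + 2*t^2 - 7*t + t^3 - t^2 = -6*d^2 + 42*d + t^3 + t^2*(1 - 2*d) + t*(d^2 + 5*d - 32) - 60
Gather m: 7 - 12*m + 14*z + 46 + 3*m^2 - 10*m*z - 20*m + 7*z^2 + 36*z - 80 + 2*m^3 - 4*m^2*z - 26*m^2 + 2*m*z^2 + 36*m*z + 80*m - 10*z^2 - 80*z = 2*m^3 + m^2*(-4*z - 23) + m*(2*z^2 + 26*z + 48) - 3*z^2 - 30*z - 27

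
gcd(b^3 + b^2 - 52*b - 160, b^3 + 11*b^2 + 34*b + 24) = b + 4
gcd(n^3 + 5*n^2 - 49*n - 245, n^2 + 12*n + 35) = n^2 + 12*n + 35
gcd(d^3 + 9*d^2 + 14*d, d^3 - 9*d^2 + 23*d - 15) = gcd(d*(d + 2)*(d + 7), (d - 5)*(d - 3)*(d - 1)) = 1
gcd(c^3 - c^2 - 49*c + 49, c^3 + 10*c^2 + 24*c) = 1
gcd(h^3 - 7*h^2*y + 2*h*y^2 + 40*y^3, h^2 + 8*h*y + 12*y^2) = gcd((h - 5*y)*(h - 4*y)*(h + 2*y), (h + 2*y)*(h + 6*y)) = h + 2*y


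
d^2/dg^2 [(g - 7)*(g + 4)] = 2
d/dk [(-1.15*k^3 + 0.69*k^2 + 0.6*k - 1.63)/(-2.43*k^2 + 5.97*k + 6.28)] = (2.7945*k^4 - 13.731*k^3 - 16.0887*k^2 + 0.7446*k + 13.4991)/(5.9049*k^4 - 29.0142*k^3 + 5.12009999999999*k^2 + 74.9832*k + 39.4384)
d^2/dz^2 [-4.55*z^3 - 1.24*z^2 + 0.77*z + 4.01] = -27.3*z - 2.48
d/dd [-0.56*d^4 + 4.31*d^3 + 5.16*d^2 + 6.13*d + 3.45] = -2.24*d^3 + 12.93*d^2 + 10.32*d + 6.13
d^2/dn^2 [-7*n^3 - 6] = -42*n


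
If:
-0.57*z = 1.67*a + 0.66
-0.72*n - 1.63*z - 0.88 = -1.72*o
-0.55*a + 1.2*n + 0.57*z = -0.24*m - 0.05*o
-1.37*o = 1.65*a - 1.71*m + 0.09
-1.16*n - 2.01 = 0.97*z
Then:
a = 3.38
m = -2.15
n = 7.53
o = -6.83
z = -11.07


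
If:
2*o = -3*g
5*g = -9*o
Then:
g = 0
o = 0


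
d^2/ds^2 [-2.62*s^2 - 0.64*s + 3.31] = -5.24000000000000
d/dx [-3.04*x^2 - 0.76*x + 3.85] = -6.08*x - 0.76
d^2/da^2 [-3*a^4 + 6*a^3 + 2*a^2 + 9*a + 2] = -36*a^2 + 36*a + 4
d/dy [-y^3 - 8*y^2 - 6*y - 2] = -3*y^2 - 16*y - 6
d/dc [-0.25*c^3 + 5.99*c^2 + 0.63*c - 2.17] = -0.75*c^2 + 11.98*c + 0.63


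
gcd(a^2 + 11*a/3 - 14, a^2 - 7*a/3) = a - 7/3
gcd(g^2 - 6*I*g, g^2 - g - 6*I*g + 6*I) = g - 6*I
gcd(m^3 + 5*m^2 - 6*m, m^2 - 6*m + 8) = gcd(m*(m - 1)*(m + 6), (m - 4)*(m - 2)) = 1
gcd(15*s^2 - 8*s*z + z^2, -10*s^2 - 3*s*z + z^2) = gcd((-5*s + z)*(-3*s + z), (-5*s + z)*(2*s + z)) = -5*s + z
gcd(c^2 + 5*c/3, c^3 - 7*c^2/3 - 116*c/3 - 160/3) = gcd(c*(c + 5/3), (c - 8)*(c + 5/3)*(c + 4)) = c + 5/3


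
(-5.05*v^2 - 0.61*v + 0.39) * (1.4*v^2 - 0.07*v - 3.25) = -7.07*v^4 - 0.5005*v^3 + 17.0012*v^2 + 1.9552*v - 1.2675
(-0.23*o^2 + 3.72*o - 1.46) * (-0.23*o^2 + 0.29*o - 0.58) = 0.0529*o^4 - 0.9223*o^3 + 1.548*o^2 - 2.581*o + 0.8468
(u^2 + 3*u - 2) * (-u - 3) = -u^3 - 6*u^2 - 7*u + 6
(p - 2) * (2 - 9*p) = -9*p^2 + 20*p - 4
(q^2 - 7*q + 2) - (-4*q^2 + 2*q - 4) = 5*q^2 - 9*q + 6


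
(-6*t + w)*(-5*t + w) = 30*t^2 - 11*t*w + w^2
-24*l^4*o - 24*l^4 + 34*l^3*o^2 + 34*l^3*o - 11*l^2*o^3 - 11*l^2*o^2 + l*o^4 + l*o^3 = (-6*l + o)*(-4*l + o)*(-l + o)*(l*o + l)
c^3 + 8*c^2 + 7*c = c*(c + 1)*(c + 7)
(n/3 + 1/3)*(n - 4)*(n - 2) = n^3/3 - 5*n^2/3 + 2*n/3 + 8/3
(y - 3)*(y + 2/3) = y^2 - 7*y/3 - 2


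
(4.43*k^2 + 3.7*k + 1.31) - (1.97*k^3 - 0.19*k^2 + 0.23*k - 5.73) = -1.97*k^3 + 4.62*k^2 + 3.47*k + 7.04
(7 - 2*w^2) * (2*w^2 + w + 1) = -4*w^4 - 2*w^3 + 12*w^2 + 7*w + 7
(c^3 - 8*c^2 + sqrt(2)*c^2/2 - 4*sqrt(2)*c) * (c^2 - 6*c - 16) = c^5 - 14*c^4 + sqrt(2)*c^4/2 - 7*sqrt(2)*c^3 + 32*c^3 + 16*sqrt(2)*c^2 + 128*c^2 + 64*sqrt(2)*c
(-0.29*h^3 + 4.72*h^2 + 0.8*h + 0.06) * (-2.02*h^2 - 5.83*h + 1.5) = 0.5858*h^5 - 7.8437*h^4 - 29.5686*h^3 + 2.2948*h^2 + 0.8502*h + 0.09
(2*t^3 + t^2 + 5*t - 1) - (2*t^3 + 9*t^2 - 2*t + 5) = -8*t^2 + 7*t - 6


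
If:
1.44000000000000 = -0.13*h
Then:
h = -11.08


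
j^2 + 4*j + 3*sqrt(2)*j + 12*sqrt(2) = (j + 4)*(j + 3*sqrt(2))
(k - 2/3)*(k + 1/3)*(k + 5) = k^3 + 14*k^2/3 - 17*k/9 - 10/9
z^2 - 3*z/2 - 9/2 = (z - 3)*(z + 3/2)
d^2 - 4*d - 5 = (d - 5)*(d + 1)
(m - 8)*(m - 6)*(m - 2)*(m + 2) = m^4 - 14*m^3 + 44*m^2 + 56*m - 192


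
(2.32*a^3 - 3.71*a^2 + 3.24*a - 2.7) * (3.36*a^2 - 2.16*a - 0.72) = 7.7952*a^5 - 17.4768*a^4 + 17.2296*a^3 - 13.3992*a^2 + 3.4992*a + 1.944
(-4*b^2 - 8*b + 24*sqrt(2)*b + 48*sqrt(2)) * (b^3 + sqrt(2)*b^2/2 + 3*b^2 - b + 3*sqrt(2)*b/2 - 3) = -4*b^5 - 20*b^4 + 22*sqrt(2)*b^4 + 4*b^3 + 110*sqrt(2)*b^3 + 140*b^2 + 108*sqrt(2)*b^2 - 120*sqrt(2)*b + 168*b - 144*sqrt(2)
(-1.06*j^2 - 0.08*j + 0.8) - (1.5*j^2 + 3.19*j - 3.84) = -2.56*j^2 - 3.27*j + 4.64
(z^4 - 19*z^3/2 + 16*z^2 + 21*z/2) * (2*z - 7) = 2*z^5 - 26*z^4 + 197*z^3/2 - 91*z^2 - 147*z/2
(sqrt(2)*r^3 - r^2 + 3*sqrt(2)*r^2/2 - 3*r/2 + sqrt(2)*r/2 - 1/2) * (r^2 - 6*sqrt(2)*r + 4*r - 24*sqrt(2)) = sqrt(2)*r^5 - 13*r^4 + 11*sqrt(2)*r^4/2 - 143*r^3/2 + 25*sqrt(2)*r^3/2 - 169*r^2/2 + 35*sqrt(2)*r^2 - 26*r + 39*sqrt(2)*r + 12*sqrt(2)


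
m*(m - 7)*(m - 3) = m^3 - 10*m^2 + 21*m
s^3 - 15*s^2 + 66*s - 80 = (s - 8)*(s - 5)*(s - 2)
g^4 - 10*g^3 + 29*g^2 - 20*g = g*(g - 5)*(g - 4)*(g - 1)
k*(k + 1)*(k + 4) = k^3 + 5*k^2 + 4*k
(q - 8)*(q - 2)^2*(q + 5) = q^4 - 7*q^3 - 24*q^2 + 148*q - 160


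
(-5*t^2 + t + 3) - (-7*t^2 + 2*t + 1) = 2*t^2 - t + 2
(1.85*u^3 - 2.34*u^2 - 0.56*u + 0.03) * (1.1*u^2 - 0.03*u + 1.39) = 2.035*u^5 - 2.6295*u^4 + 2.0257*u^3 - 3.2028*u^2 - 0.7793*u + 0.0417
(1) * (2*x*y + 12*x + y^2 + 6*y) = 2*x*y + 12*x + y^2 + 6*y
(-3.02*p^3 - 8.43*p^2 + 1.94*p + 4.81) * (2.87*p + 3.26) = -8.6674*p^4 - 34.0393*p^3 - 21.914*p^2 + 20.1291*p + 15.6806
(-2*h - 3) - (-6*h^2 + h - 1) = 6*h^2 - 3*h - 2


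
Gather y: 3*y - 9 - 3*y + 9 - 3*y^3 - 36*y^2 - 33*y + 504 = -3*y^3 - 36*y^2 - 33*y + 504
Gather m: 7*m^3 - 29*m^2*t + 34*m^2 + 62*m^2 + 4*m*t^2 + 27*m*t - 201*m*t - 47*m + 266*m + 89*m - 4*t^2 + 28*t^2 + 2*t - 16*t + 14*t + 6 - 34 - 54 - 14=7*m^3 + m^2*(96 - 29*t) + m*(4*t^2 - 174*t + 308) + 24*t^2 - 96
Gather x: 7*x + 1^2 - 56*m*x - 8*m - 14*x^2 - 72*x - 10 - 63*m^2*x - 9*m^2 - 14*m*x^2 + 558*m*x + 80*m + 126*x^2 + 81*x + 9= -9*m^2 + 72*m + x^2*(112 - 14*m) + x*(-63*m^2 + 502*m + 16)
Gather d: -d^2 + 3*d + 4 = -d^2 + 3*d + 4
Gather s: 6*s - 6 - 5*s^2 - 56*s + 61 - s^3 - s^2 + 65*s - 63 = -s^3 - 6*s^2 + 15*s - 8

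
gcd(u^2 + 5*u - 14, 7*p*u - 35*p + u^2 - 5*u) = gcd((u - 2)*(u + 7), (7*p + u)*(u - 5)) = 1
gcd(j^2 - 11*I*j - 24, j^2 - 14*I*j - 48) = j - 8*I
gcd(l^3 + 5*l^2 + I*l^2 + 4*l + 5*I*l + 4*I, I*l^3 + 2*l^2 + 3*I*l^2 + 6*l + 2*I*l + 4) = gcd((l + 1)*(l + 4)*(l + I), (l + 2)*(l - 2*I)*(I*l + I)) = l + 1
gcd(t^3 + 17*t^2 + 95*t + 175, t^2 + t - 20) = t + 5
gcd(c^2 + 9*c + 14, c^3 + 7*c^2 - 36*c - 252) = c + 7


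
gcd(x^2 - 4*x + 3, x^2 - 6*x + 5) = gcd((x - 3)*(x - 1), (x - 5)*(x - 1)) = x - 1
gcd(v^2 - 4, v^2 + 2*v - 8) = v - 2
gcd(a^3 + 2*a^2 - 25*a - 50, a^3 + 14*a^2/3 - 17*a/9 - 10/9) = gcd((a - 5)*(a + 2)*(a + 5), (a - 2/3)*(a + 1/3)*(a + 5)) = a + 5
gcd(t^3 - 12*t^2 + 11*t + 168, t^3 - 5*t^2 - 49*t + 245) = t - 7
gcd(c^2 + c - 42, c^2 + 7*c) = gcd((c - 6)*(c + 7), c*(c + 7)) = c + 7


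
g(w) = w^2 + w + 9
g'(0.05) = 1.10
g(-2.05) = 11.15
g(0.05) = 9.05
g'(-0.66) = -0.32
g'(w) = 2*w + 1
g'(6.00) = 13.00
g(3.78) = 27.07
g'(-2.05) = -3.10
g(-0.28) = 8.80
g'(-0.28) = 0.44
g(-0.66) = 8.78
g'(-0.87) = -0.74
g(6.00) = 51.00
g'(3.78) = 8.56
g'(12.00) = 25.00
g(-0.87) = 8.89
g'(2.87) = 6.74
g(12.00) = 165.00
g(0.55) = 9.85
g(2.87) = 20.11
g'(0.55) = 2.10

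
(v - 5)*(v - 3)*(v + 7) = v^3 - v^2 - 41*v + 105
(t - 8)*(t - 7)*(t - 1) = t^3 - 16*t^2 + 71*t - 56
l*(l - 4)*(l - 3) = l^3 - 7*l^2 + 12*l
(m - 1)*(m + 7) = m^2 + 6*m - 7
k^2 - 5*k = k*(k - 5)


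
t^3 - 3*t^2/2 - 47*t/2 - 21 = (t - 6)*(t + 1)*(t + 7/2)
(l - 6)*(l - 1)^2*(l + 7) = l^4 - l^3 - 43*l^2 + 85*l - 42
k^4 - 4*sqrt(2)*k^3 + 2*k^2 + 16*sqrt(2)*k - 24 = (k - 2)*(k + 2)*(k - 3*sqrt(2))*(k - sqrt(2))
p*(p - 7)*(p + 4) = p^3 - 3*p^2 - 28*p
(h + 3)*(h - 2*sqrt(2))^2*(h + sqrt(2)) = h^4 - 3*sqrt(2)*h^3 + 3*h^3 - 9*sqrt(2)*h^2 + 8*sqrt(2)*h + 24*sqrt(2)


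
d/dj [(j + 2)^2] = 2*j + 4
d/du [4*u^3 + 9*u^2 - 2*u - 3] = 12*u^2 + 18*u - 2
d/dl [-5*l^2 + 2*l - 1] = 2 - 10*l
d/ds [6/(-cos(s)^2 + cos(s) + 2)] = 6*(1 - 2*cos(s))*sin(s)/(sin(s)^2 + cos(s) + 1)^2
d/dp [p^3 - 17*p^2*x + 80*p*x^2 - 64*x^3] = 3*p^2 - 34*p*x + 80*x^2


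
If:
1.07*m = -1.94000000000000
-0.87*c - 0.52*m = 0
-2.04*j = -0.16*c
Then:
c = 1.08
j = 0.08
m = -1.81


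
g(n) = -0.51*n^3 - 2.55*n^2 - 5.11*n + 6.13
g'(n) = -1.53*n^2 - 5.1*n - 5.11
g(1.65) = -11.53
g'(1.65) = -17.69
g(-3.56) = 15.01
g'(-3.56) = -6.34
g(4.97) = -144.86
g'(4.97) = -68.25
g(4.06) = -90.78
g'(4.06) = -51.04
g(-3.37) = 13.91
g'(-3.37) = -5.30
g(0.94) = -1.35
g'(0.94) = -11.26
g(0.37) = 3.86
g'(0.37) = -7.21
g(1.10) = -3.26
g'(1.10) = -12.57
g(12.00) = -1303.67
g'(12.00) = -286.63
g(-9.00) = 217.36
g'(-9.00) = -83.14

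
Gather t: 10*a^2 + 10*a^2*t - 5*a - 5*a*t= 10*a^2 - 5*a + t*(10*a^2 - 5*a)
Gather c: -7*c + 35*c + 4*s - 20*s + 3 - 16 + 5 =28*c - 16*s - 8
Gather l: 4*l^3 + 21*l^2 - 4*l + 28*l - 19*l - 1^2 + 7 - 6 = 4*l^3 + 21*l^2 + 5*l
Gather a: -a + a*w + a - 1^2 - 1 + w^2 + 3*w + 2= a*w + w^2 + 3*w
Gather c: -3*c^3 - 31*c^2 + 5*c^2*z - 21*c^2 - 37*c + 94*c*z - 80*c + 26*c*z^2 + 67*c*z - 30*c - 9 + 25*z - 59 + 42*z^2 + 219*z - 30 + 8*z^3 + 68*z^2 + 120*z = -3*c^3 + c^2*(5*z - 52) + c*(26*z^2 + 161*z - 147) + 8*z^3 + 110*z^2 + 364*z - 98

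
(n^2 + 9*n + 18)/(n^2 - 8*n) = (n^2 + 9*n + 18)/(n*(n - 8))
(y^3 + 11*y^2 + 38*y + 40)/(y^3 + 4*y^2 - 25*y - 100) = (y + 2)/(y - 5)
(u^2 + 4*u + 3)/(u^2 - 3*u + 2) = (u^2 + 4*u + 3)/(u^2 - 3*u + 2)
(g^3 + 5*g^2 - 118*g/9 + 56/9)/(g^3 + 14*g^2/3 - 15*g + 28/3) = (g - 2/3)/(g - 1)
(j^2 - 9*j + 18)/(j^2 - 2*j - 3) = (j - 6)/(j + 1)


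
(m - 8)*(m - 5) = m^2 - 13*m + 40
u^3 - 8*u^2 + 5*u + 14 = (u - 7)*(u - 2)*(u + 1)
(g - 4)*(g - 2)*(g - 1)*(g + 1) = g^4 - 6*g^3 + 7*g^2 + 6*g - 8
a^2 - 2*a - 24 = (a - 6)*(a + 4)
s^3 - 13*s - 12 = (s - 4)*(s + 1)*(s + 3)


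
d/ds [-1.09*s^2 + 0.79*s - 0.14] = 0.79 - 2.18*s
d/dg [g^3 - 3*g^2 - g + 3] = 3*g^2 - 6*g - 1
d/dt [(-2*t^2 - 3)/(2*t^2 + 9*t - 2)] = (-18*t^2 + 20*t + 27)/(4*t^4 + 36*t^3 + 73*t^2 - 36*t + 4)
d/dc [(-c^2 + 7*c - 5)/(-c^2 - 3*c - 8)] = (10*c^2 + 6*c - 71)/(c^4 + 6*c^3 + 25*c^2 + 48*c + 64)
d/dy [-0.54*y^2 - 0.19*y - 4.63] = -1.08*y - 0.19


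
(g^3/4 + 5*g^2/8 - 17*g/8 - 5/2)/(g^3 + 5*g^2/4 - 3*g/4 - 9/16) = 2*(2*g^3 + 5*g^2 - 17*g - 20)/(16*g^3 + 20*g^2 - 12*g - 9)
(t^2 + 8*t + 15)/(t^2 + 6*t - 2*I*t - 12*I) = (t^2 + 8*t + 15)/(t^2 + 2*t*(3 - I) - 12*I)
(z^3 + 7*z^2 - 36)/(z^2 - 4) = (z^2 + 9*z + 18)/(z + 2)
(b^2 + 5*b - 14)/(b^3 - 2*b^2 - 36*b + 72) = (b + 7)/(b^2 - 36)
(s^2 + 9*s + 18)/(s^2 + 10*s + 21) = (s + 6)/(s + 7)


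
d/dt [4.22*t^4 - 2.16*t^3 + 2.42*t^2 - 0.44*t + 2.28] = 16.88*t^3 - 6.48*t^2 + 4.84*t - 0.44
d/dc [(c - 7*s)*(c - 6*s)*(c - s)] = 3*c^2 - 28*c*s + 55*s^2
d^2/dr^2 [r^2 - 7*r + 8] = 2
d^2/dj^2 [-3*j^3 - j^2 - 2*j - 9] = -18*j - 2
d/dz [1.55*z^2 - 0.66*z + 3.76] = 3.1*z - 0.66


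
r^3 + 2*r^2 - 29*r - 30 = (r - 5)*(r + 1)*(r + 6)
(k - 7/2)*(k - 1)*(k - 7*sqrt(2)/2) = k^3 - 7*sqrt(2)*k^2/2 - 9*k^2/2 + 7*k/2 + 63*sqrt(2)*k/4 - 49*sqrt(2)/4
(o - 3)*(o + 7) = o^2 + 4*o - 21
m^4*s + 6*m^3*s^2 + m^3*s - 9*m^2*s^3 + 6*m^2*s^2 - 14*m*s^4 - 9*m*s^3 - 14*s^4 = (m - 2*s)*(m + s)*(m + 7*s)*(m*s + s)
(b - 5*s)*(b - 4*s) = b^2 - 9*b*s + 20*s^2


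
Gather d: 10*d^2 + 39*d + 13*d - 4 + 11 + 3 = 10*d^2 + 52*d + 10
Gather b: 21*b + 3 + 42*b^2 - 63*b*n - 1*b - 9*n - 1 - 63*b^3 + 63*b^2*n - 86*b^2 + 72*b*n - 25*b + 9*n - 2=-63*b^3 + b^2*(63*n - 44) + b*(9*n - 5)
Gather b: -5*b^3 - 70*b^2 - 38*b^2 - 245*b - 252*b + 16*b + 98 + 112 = -5*b^3 - 108*b^2 - 481*b + 210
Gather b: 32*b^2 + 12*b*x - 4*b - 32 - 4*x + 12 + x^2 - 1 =32*b^2 + b*(12*x - 4) + x^2 - 4*x - 21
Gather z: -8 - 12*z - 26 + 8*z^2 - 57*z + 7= 8*z^2 - 69*z - 27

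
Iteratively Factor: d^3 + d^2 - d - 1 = (d + 1)*(d^2 - 1) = (d - 1)*(d + 1)*(d + 1)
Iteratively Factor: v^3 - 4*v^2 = (v)*(v^2 - 4*v) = v*(v - 4)*(v)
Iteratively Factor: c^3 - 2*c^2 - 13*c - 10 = (c - 5)*(c^2 + 3*c + 2) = (c - 5)*(c + 2)*(c + 1)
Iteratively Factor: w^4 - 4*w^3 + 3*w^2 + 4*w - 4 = (w - 1)*(w^3 - 3*w^2 + 4) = (w - 2)*(w - 1)*(w^2 - w - 2) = (w - 2)^2*(w - 1)*(w + 1)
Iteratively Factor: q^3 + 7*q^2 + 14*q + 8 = (q + 2)*(q^2 + 5*q + 4) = (q + 2)*(q + 4)*(q + 1)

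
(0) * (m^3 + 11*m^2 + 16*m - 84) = 0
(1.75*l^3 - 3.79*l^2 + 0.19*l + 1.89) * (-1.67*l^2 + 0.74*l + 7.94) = -2.9225*l^5 + 7.6243*l^4 + 10.7731*l^3 - 33.1083*l^2 + 2.9072*l + 15.0066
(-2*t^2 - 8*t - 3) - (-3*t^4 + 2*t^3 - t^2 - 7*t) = 3*t^4 - 2*t^3 - t^2 - t - 3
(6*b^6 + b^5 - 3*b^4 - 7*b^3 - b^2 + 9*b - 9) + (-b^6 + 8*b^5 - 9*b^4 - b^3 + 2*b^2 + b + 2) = 5*b^6 + 9*b^5 - 12*b^4 - 8*b^3 + b^2 + 10*b - 7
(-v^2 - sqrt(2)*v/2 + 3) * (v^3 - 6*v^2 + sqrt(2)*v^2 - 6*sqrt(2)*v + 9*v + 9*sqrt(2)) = -v^5 - 3*sqrt(2)*v^4/2 + 6*v^4 - 7*v^3 + 9*sqrt(2)*v^3 - 21*sqrt(2)*v^2/2 - 12*v^2 - 18*sqrt(2)*v + 18*v + 27*sqrt(2)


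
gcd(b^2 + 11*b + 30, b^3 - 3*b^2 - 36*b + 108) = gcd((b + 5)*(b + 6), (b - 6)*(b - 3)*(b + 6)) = b + 6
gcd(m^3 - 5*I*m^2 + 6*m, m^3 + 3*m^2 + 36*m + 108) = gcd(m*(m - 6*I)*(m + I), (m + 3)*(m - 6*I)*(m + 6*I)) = m - 6*I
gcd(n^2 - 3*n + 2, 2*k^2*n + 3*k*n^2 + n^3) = 1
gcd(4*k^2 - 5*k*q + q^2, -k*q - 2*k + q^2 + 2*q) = -k + q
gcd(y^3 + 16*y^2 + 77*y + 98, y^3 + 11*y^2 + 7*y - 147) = y^2 + 14*y + 49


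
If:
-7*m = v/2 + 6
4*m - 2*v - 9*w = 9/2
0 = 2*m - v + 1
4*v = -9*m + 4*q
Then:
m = -13/16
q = -157/64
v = -5/8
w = -13/18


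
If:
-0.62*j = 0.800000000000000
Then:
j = -1.29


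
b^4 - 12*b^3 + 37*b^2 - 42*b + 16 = (b - 8)*(b - 2)*(b - 1)^2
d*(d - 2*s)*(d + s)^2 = d^4 - 3*d^2*s^2 - 2*d*s^3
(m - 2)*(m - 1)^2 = m^3 - 4*m^2 + 5*m - 2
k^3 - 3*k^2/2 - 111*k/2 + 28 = (k - 8)*(k - 1/2)*(k + 7)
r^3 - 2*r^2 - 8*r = r*(r - 4)*(r + 2)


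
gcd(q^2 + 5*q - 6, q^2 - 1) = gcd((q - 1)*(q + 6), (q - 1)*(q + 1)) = q - 1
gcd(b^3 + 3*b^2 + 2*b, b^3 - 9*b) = b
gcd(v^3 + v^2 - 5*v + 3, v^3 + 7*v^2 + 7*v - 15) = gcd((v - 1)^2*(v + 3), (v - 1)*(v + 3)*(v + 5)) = v^2 + 2*v - 3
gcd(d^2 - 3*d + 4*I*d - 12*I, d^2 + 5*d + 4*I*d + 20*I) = d + 4*I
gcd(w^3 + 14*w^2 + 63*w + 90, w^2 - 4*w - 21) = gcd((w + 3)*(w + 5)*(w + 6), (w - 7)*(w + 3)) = w + 3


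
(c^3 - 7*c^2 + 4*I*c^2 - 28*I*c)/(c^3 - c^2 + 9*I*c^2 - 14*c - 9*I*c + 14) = c*(c^2 + c*(-7 + 4*I) - 28*I)/(c^3 + c^2*(-1 + 9*I) - c*(14 + 9*I) + 14)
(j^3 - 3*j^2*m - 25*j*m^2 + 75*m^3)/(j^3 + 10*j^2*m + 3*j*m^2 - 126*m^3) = (j^2 - 25*m^2)/(j^2 + 13*j*m + 42*m^2)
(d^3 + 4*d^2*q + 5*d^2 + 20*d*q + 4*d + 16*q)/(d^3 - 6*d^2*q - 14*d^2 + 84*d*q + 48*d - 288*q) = (d^3 + 4*d^2*q + 5*d^2 + 20*d*q + 4*d + 16*q)/(d^3 - 6*d^2*q - 14*d^2 + 84*d*q + 48*d - 288*q)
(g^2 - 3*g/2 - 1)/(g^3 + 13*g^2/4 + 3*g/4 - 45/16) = 8*(2*g^2 - 3*g - 2)/(16*g^3 + 52*g^2 + 12*g - 45)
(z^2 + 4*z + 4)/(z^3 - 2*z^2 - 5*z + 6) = (z + 2)/(z^2 - 4*z + 3)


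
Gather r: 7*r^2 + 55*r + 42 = 7*r^2 + 55*r + 42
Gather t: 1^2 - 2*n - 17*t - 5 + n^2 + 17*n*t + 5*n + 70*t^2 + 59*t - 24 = n^2 + 3*n + 70*t^2 + t*(17*n + 42) - 28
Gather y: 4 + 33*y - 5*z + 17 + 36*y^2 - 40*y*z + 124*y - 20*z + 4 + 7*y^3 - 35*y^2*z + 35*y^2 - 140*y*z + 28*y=7*y^3 + y^2*(71 - 35*z) + y*(185 - 180*z) - 25*z + 25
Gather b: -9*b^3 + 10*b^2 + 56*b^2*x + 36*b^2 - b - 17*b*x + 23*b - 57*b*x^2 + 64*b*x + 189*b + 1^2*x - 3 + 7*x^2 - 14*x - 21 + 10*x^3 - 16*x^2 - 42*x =-9*b^3 + b^2*(56*x + 46) + b*(-57*x^2 + 47*x + 211) + 10*x^3 - 9*x^2 - 55*x - 24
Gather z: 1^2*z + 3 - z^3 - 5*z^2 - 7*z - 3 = -z^3 - 5*z^2 - 6*z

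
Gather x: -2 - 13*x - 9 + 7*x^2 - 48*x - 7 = 7*x^2 - 61*x - 18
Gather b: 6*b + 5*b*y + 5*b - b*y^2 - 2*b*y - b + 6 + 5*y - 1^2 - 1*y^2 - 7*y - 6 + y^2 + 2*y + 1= b*(-y^2 + 3*y + 10)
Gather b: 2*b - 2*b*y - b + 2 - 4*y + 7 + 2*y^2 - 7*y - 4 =b*(1 - 2*y) + 2*y^2 - 11*y + 5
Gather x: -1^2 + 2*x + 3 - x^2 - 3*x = -x^2 - x + 2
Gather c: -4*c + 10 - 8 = 2 - 4*c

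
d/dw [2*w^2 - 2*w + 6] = 4*w - 2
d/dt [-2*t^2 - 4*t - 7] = -4*t - 4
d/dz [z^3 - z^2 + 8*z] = 3*z^2 - 2*z + 8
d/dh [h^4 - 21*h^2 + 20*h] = 4*h^3 - 42*h + 20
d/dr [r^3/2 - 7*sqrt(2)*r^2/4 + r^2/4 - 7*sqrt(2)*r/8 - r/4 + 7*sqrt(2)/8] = 3*r^2/2 - 7*sqrt(2)*r/2 + r/2 - 7*sqrt(2)/8 - 1/4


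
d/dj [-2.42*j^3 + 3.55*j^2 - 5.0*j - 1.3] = -7.26*j^2 + 7.1*j - 5.0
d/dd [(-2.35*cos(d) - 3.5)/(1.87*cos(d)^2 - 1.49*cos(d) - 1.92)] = (-4.3945*cos(d)^2 - 13.09*cos(d) + 0.703)*sin(d)/(3.4969*cos(d)^4 - 5.5726*cos(d)^3 - 4.9607*cos(d)^2 + 5.7216*cos(d) + 3.6864)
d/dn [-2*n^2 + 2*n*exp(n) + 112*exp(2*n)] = 2*n*exp(n) - 4*n + 224*exp(2*n) + 2*exp(n)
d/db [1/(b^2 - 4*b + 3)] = 2*(2 - b)/(b^2 - 4*b + 3)^2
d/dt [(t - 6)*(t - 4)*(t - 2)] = 3*t^2 - 24*t + 44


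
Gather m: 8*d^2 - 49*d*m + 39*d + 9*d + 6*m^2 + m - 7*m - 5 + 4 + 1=8*d^2 + 48*d + 6*m^2 + m*(-49*d - 6)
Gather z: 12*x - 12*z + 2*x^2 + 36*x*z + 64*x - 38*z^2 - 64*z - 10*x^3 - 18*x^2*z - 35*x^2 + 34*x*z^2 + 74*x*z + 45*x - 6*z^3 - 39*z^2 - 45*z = -10*x^3 - 33*x^2 + 121*x - 6*z^3 + z^2*(34*x - 77) + z*(-18*x^2 + 110*x - 121)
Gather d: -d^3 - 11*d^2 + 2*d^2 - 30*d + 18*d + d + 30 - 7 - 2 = -d^3 - 9*d^2 - 11*d + 21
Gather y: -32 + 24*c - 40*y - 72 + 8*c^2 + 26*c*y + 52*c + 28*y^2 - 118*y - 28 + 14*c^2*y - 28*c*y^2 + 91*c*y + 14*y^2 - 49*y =8*c^2 + 76*c + y^2*(42 - 28*c) + y*(14*c^2 + 117*c - 207) - 132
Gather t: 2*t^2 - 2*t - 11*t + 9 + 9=2*t^2 - 13*t + 18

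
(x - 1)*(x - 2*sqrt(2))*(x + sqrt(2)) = x^3 - sqrt(2)*x^2 - x^2 - 4*x + sqrt(2)*x + 4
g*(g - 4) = g^2 - 4*g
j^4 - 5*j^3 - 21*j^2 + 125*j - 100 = (j - 5)*(j - 4)*(j - 1)*(j + 5)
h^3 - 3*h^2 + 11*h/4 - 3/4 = (h - 3/2)*(h - 1)*(h - 1/2)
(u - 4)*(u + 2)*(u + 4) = u^3 + 2*u^2 - 16*u - 32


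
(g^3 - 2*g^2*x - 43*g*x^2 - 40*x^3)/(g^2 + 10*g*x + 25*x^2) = (g^2 - 7*g*x - 8*x^2)/(g + 5*x)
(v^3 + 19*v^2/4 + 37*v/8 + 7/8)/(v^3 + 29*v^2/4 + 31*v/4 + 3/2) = (v + 7/2)/(v + 6)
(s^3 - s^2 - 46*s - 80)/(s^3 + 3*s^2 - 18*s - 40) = (s - 8)/(s - 4)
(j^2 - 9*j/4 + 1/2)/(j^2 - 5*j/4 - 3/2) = (4*j - 1)/(4*j + 3)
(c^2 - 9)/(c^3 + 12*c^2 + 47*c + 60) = (c - 3)/(c^2 + 9*c + 20)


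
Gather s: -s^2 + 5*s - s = -s^2 + 4*s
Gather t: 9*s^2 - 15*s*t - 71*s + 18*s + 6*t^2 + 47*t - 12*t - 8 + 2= 9*s^2 - 53*s + 6*t^2 + t*(35 - 15*s) - 6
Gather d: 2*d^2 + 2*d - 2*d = 2*d^2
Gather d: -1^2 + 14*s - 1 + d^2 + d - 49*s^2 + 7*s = d^2 + d - 49*s^2 + 21*s - 2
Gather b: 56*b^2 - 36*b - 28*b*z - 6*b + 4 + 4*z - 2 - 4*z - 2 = 56*b^2 + b*(-28*z - 42)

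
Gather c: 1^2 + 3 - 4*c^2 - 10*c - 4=-4*c^2 - 10*c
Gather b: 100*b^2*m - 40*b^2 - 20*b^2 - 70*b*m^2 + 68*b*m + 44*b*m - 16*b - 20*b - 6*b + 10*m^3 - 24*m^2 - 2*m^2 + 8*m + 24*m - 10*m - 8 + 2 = b^2*(100*m - 60) + b*(-70*m^2 + 112*m - 42) + 10*m^3 - 26*m^2 + 22*m - 6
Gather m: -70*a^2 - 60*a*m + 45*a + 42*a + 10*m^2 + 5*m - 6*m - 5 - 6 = -70*a^2 + 87*a + 10*m^2 + m*(-60*a - 1) - 11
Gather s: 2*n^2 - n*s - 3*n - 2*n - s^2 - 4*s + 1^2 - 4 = 2*n^2 - 5*n - s^2 + s*(-n - 4) - 3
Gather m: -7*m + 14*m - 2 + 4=7*m + 2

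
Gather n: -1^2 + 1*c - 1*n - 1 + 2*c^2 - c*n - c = 2*c^2 + n*(-c - 1) - 2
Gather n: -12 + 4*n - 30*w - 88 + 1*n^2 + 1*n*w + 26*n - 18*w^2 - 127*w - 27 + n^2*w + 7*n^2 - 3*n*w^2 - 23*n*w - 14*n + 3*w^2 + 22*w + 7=n^2*(w + 8) + n*(-3*w^2 - 22*w + 16) - 15*w^2 - 135*w - 120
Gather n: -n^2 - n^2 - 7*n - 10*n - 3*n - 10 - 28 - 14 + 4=-2*n^2 - 20*n - 48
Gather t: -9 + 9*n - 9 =9*n - 18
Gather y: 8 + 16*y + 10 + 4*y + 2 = 20*y + 20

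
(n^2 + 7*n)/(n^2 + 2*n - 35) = n/(n - 5)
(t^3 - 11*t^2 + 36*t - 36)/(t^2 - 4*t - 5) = (-t^3 + 11*t^2 - 36*t + 36)/(-t^2 + 4*t + 5)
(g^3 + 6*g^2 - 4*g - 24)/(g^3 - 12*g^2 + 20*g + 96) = (g^2 + 4*g - 12)/(g^2 - 14*g + 48)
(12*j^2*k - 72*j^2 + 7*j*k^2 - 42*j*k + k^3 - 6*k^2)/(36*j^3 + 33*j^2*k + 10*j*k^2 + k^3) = (k - 6)/(3*j + k)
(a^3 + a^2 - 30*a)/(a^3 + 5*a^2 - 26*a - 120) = a/(a + 4)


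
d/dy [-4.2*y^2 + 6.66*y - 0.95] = 6.66 - 8.4*y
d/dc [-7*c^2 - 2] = -14*c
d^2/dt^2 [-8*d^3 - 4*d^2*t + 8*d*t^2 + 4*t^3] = 16*d + 24*t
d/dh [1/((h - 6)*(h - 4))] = 2*(5 - h)/(h^4 - 20*h^3 + 148*h^2 - 480*h + 576)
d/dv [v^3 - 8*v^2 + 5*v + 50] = 3*v^2 - 16*v + 5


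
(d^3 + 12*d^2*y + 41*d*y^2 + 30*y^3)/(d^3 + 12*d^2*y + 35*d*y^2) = (d^2 + 7*d*y + 6*y^2)/(d*(d + 7*y))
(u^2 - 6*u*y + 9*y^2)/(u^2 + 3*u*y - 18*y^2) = (u - 3*y)/(u + 6*y)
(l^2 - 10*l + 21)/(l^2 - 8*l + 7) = (l - 3)/(l - 1)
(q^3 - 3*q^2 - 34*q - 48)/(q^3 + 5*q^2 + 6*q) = (q - 8)/q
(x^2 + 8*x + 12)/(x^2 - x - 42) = (x + 2)/(x - 7)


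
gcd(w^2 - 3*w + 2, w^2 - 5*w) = 1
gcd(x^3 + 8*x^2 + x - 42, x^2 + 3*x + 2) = 1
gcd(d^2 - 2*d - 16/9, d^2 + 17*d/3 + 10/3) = d + 2/3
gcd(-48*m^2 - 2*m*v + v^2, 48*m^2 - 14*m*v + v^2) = -8*m + v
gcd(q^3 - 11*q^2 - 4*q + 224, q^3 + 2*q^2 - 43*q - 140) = q^2 - 3*q - 28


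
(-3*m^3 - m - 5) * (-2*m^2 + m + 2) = 6*m^5 - 3*m^4 - 4*m^3 + 9*m^2 - 7*m - 10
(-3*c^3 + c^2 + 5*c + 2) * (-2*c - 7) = 6*c^4 + 19*c^3 - 17*c^2 - 39*c - 14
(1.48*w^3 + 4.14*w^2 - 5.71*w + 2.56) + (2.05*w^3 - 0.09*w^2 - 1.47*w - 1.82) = 3.53*w^3 + 4.05*w^2 - 7.18*w + 0.74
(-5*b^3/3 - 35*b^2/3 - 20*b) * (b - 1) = -5*b^4/3 - 10*b^3 - 25*b^2/3 + 20*b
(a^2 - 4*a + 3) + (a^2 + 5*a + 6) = 2*a^2 + a + 9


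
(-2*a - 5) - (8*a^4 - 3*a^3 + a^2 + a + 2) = -8*a^4 + 3*a^3 - a^2 - 3*a - 7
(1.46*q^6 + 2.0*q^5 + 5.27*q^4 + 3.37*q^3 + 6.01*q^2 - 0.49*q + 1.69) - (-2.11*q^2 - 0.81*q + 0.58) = 1.46*q^6 + 2.0*q^5 + 5.27*q^4 + 3.37*q^3 + 8.12*q^2 + 0.32*q + 1.11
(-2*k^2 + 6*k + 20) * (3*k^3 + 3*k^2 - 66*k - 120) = -6*k^5 + 12*k^4 + 210*k^3 - 96*k^2 - 2040*k - 2400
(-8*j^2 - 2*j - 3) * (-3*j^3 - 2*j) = 24*j^5 + 6*j^4 + 25*j^3 + 4*j^2 + 6*j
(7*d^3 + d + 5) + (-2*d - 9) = 7*d^3 - d - 4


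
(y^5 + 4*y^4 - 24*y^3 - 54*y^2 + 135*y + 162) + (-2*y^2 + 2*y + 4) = y^5 + 4*y^4 - 24*y^3 - 56*y^2 + 137*y + 166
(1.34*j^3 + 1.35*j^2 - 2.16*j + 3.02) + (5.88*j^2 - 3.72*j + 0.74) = 1.34*j^3 + 7.23*j^2 - 5.88*j + 3.76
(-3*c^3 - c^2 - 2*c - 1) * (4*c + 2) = -12*c^4 - 10*c^3 - 10*c^2 - 8*c - 2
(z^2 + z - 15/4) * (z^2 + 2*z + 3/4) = z^4 + 3*z^3 - z^2 - 27*z/4 - 45/16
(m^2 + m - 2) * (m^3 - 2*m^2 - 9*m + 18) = m^5 - m^4 - 13*m^3 + 13*m^2 + 36*m - 36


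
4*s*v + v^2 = v*(4*s + v)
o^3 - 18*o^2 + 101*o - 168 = (o - 8)*(o - 7)*(o - 3)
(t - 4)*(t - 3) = t^2 - 7*t + 12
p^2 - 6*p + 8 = (p - 4)*(p - 2)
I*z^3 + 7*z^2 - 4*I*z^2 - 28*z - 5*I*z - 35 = (z - 5)*(z - 7*I)*(I*z + I)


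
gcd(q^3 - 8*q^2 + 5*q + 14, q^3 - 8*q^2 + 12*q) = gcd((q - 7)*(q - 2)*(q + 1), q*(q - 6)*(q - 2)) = q - 2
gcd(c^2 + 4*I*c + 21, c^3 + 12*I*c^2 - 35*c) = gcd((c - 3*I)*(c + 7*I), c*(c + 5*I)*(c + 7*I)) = c + 7*I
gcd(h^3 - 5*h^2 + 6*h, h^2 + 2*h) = h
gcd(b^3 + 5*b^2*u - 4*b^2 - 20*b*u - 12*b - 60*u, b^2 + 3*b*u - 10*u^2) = b + 5*u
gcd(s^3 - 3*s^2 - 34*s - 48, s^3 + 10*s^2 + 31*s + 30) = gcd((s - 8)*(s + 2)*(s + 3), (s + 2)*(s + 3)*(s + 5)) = s^2 + 5*s + 6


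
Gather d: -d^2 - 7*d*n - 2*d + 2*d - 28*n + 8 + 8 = -d^2 - 7*d*n - 28*n + 16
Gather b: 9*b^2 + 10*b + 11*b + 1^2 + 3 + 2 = 9*b^2 + 21*b + 6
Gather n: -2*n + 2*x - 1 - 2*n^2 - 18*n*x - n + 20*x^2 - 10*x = -2*n^2 + n*(-18*x - 3) + 20*x^2 - 8*x - 1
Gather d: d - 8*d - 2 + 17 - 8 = 7 - 7*d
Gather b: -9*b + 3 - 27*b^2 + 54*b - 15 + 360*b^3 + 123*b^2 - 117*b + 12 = 360*b^3 + 96*b^2 - 72*b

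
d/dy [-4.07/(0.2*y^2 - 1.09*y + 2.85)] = (1.628*y - 4.4363)/(0.2*y^2 - 1.09*y + 2.85)^2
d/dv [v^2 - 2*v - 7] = 2*v - 2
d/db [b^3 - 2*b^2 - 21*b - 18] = 3*b^2 - 4*b - 21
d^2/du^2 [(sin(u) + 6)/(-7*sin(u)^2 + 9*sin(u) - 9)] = (49*sin(u)^5 + 1239*sin(u)^4 - 1610*sin(u)^3 - 2709*sin(u)^2 + 3213*sin(u) - 378)/(7*sin(u)^2 - 9*sin(u) + 9)^3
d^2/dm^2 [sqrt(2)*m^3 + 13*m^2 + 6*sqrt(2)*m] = 6*sqrt(2)*m + 26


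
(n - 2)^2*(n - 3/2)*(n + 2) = n^4 - 7*n^3/2 - n^2 + 14*n - 12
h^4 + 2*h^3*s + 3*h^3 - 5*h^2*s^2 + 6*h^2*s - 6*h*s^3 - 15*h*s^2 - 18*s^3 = (h + 3)*(h - 2*s)*(h + s)*(h + 3*s)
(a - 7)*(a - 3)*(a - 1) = a^3 - 11*a^2 + 31*a - 21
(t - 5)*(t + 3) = t^2 - 2*t - 15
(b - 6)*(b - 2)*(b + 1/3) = b^3 - 23*b^2/3 + 28*b/3 + 4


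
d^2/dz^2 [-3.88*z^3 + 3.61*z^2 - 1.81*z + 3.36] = 7.22 - 23.28*z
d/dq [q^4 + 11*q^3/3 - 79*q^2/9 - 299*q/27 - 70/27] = 4*q^3 + 11*q^2 - 158*q/9 - 299/27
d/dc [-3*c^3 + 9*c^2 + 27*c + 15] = -9*c^2 + 18*c + 27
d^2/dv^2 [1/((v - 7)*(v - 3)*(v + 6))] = 2*(6*v^4 - 32*v^3 - 69*v^2 + 90*v + 2025)/(v^9 - 12*v^8 - 69*v^7 + 1250*v^6 - 333*v^5 - 41688*v^4 + 106245*v^3 + 384426*v^2 - 1857492*v + 2000376)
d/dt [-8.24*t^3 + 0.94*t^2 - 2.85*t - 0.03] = -24.72*t^2 + 1.88*t - 2.85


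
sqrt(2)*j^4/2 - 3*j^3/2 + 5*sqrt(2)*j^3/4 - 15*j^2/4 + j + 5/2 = (j + 5/2)*(j - sqrt(2))^2*(sqrt(2)*j/2 + 1/2)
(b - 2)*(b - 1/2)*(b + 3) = b^3 + b^2/2 - 13*b/2 + 3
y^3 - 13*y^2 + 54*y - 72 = (y - 6)*(y - 4)*(y - 3)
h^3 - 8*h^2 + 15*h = h*(h - 5)*(h - 3)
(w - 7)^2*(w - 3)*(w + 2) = w^4 - 15*w^3 + 57*w^2 + 35*w - 294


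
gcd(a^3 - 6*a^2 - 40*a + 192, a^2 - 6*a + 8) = a - 4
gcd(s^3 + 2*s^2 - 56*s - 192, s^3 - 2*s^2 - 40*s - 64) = s^2 - 4*s - 32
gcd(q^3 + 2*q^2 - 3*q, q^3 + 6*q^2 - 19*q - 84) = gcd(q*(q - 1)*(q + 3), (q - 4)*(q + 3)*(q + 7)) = q + 3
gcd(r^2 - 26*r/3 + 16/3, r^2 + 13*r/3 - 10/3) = r - 2/3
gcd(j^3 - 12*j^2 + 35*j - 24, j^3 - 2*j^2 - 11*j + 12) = j - 1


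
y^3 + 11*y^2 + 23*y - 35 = (y - 1)*(y + 5)*(y + 7)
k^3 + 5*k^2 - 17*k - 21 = (k - 3)*(k + 1)*(k + 7)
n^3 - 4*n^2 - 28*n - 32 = (n - 8)*(n + 2)^2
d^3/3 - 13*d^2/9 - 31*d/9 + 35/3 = (d/3 + 1)*(d - 5)*(d - 7/3)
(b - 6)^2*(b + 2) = b^3 - 10*b^2 + 12*b + 72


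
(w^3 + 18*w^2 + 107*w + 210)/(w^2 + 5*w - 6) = (w^2 + 12*w + 35)/(w - 1)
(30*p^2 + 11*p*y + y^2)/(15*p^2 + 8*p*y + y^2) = (6*p + y)/(3*p + y)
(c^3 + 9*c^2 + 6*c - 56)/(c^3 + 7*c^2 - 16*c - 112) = (c - 2)/(c - 4)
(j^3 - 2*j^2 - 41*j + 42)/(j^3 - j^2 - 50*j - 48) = (j^2 - 8*j + 7)/(j^2 - 7*j - 8)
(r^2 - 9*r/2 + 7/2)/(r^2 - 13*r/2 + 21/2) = (r - 1)/(r - 3)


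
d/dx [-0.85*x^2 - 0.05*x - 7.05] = -1.7*x - 0.05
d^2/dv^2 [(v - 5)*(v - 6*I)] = 2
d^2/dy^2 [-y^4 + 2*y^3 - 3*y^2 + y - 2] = -12*y^2 + 12*y - 6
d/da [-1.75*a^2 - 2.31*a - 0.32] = -3.5*a - 2.31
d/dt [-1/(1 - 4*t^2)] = -8*t/(4*t^2 - 1)^2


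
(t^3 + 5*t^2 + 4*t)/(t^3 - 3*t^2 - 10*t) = (t^2 + 5*t + 4)/(t^2 - 3*t - 10)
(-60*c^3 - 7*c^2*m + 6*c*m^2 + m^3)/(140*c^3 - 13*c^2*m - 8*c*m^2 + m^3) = (-15*c^2 + 2*c*m + m^2)/(35*c^2 - 12*c*m + m^2)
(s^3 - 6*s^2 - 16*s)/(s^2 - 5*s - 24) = s*(s + 2)/(s + 3)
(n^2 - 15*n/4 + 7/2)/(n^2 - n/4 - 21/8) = 2*(n - 2)/(2*n + 3)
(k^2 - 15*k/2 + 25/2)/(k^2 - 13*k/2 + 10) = (k - 5)/(k - 4)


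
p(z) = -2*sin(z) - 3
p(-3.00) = -2.72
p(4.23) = -1.23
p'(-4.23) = 0.93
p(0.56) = -4.06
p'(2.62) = 1.73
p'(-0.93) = -1.20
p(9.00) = -3.82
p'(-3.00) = 1.98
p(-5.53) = -4.37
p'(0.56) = -1.69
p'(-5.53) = -1.46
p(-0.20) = -2.60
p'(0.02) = -2.00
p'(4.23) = 0.93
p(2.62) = -4.00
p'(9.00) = 1.82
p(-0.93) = -1.40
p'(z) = -2*cos(z)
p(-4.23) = -4.77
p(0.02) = -3.04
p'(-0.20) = -1.96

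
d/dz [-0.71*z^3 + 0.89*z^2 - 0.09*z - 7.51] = -2.13*z^2 + 1.78*z - 0.09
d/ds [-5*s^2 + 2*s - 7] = 2 - 10*s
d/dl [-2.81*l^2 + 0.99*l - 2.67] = 0.99 - 5.62*l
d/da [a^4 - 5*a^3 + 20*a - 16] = 4*a^3 - 15*a^2 + 20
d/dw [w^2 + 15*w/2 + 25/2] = 2*w + 15/2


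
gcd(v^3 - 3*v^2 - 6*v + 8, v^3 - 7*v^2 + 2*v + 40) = v^2 - 2*v - 8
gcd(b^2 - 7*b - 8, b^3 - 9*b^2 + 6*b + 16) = b^2 - 7*b - 8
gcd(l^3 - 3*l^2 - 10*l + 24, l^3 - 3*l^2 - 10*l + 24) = l^3 - 3*l^2 - 10*l + 24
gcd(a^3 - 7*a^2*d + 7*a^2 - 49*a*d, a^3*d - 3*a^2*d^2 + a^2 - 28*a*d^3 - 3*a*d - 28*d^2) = a - 7*d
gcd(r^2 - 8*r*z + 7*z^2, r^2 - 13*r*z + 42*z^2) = -r + 7*z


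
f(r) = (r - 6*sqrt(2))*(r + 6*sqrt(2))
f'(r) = 2*r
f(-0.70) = -71.51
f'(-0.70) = -1.40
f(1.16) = -70.65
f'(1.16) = 2.32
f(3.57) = -59.26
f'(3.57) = 7.14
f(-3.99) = -56.08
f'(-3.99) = -7.98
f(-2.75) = -64.44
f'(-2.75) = -5.50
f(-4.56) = -51.21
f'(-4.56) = -9.12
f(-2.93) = -63.42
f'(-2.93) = -5.86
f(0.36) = -71.87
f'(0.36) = 0.72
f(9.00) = 9.00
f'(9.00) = 18.00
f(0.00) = -72.00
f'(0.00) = 0.00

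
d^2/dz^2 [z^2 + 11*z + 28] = 2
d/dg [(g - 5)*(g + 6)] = 2*g + 1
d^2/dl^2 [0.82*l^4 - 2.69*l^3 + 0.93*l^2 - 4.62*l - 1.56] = 9.84*l^2 - 16.14*l + 1.86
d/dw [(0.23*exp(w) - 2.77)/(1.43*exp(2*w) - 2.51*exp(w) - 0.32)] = (-0.3289*exp(2*w) + 7.9222*exp(w) - 7.0263)*exp(w)/(2.0449*exp(4*w) - 7.1786*exp(3*w) + 5.3849*exp(2*w) + 1.6064*exp(w) + 0.1024)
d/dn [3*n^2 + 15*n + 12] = 6*n + 15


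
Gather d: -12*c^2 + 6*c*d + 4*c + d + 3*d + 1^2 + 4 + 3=-12*c^2 + 4*c + d*(6*c + 4) + 8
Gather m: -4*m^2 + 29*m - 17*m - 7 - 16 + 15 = -4*m^2 + 12*m - 8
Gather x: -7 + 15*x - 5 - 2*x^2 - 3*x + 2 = -2*x^2 + 12*x - 10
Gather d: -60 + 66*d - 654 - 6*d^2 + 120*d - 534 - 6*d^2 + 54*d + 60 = -12*d^2 + 240*d - 1188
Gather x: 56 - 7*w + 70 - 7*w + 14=140 - 14*w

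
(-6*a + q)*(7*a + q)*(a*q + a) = -42*a^3*q - 42*a^3 + a^2*q^2 + a^2*q + a*q^3 + a*q^2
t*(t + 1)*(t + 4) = t^3 + 5*t^2 + 4*t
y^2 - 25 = (y - 5)*(y + 5)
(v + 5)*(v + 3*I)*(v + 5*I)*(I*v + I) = I*v^4 - 8*v^3 + 6*I*v^3 - 48*v^2 - 10*I*v^2 - 40*v - 90*I*v - 75*I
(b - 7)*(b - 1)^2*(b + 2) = b^4 - 7*b^3 - 3*b^2 + 23*b - 14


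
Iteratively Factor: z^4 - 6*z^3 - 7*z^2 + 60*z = (z - 4)*(z^3 - 2*z^2 - 15*z) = (z - 5)*(z - 4)*(z^2 + 3*z) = (z - 5)*(z - 4)*(z + 3)*(z)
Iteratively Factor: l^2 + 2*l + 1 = (l + 1)*(l + 1)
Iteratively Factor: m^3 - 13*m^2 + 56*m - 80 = (m - 5)*(m^2 - 8*m + 16) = (m - 5)*(m - 4)*(m - 4)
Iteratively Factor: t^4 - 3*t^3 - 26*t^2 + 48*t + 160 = (t + 4)*(t^3 - 7*t^2 + 2*t + 40) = (t + 2)*(t + 4)*(t^2 - 9*t + 20) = (t - 5)*(t + 2)*(t + 4)*(t - 4)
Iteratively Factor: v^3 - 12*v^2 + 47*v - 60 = (v - 4)*(v^2 - 8*v + 15) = (v - 4)*(v - 3)*(v - 5)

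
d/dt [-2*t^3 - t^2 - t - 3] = -6*t^2 - 2*t - 1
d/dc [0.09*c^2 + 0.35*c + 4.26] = 0.18*c + 0.35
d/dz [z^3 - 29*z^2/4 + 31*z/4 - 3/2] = 3*z^2 - 29*z/2 + 31/4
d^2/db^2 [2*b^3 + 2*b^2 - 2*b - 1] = 12*b + 4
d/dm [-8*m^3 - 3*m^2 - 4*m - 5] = -24*m^2 - 6*m - 4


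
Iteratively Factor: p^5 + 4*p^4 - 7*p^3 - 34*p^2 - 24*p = (p + 2)*(p^4 + 2*p^3 - 11*p^2 - 12*p) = p*(p + 2)*(p^3 + 2*p^2 - 11*p - 12) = p*(p - 3)*(p + 2)*(p^2 + 5*p + 4) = p*(p - 3)*(p + 2)*(p + 4)*(p + 1)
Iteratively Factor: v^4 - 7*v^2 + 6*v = (v - 2)*(v^3 + 2*v^2 - 3*v) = (v - 2)*(v + 3)*(v^2 - v) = (v - 2)*(v - 1)*(v + 3)*(v)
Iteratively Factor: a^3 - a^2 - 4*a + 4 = (a - 1)*(a^2 - 4) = (a - 1)*(a + 2)*(a - 2)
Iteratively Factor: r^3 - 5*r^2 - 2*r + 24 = (r + 2)*(r^2 - 7*r + 12) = (r - 4)*(r + 2)*(r - 3)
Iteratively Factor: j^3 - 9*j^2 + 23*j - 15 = (j - 3)*(j^2 - 6*j + 5) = (j - 3)*(j - 1)*(j - 5)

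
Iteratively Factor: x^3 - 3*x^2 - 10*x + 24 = (x + 3)*(x^2 - 6*x + 8) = (x - 2)*(x + 3)*(x - 4)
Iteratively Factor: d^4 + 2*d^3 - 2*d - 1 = (d + 1)*(d^3 + d^2 - d - 1) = (d + 1)^2*(d^2 - 1) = (d - 1)*(d + 1)^2*(d + 1)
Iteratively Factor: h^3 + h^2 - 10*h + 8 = (h - 2)*(h^2 + 3*h - 4) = (h - 2)*(h - 1)*(h + 4)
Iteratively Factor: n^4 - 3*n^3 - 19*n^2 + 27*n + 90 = (n + 3)*(n^3 - 6*n^2 - n + 30) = (n - 5)*(n + 3)*(n^2 - n - 6) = (n - 5)*(n + 2)*(n + 3)*(n - 3)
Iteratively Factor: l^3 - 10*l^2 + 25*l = (l - 5)*(l^2 - 5*l) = (l - 5)^2*(l)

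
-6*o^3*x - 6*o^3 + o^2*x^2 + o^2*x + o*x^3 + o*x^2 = (-2*o + x)*(3*o + x)*(o*x + o)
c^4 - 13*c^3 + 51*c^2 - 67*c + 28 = (c - 7)*(c - 4)*(c - 1)^2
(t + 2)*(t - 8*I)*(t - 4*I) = t^3 + 2*t^2 - 12*I*t^2 - 32*t - 24*I*t - 64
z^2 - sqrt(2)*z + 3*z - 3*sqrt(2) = (z + 3)*(z - sqrt(2))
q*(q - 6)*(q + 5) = q^3 - q^2 - 30*q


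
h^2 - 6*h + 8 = (h - 4)*(h - 2)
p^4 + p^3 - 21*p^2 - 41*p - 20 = (p - 5)*(p + 1)^2*(p + 4)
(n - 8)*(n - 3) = n^2 - 11*n + 24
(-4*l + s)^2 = 16*l^2 - 8*l*s + s^2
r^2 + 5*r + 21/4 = (r + 3/2)*(r + 7/2)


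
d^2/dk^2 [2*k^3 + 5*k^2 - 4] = 12*k + 10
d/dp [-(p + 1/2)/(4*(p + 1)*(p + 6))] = (2*p^2 + 2*p - 5)/(8*(p^4 + 14*p^3 + 61*p^2 + 84*p + 36))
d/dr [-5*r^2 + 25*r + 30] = 25 - 10*r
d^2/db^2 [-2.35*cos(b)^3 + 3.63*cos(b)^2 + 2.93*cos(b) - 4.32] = 21.15*cos(b)^3 - 14.52*cos(b)^2 - 17.03*cos(b) + 7.26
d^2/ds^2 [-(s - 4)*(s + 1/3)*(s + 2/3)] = 6 - 6*s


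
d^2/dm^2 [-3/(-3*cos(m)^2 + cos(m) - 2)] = 3*(36*sin(m)^4 + 5*sin(m)^2 + 53*cos(m)/4 - 9*cos(3*m)/4 - 31)/(3*sin(m)^2 + cos(m) - 5)^3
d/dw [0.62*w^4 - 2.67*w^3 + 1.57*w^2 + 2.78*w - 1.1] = 2.48*w^3 - 8.01*w^2 + 3.14*w + 2.78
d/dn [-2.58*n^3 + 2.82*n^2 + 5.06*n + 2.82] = -7.74*n^2 + 5.64*n + 5.06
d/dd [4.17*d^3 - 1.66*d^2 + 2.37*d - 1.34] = 12.51*d^2 - 3.32*d + 2.37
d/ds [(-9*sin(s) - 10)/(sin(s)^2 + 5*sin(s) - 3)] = (9*sin(s)^2 + 20*sin(s) + 77)*cos(s)/(sin(s)^2 + 5*sin(s) - 3)^2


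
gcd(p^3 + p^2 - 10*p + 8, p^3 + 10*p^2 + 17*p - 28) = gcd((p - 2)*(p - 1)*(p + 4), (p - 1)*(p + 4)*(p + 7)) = p^2 + 3*p - 4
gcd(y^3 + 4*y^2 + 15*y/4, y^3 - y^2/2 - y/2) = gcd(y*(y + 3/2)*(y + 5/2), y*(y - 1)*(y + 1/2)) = y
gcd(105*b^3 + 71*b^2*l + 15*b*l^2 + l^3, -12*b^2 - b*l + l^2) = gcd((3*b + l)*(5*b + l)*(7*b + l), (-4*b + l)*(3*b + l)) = 3*b + l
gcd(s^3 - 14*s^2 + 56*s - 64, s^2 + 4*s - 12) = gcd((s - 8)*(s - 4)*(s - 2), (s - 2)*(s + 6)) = s - 2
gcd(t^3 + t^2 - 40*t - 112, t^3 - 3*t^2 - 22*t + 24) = t + 4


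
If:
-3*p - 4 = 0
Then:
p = -4/3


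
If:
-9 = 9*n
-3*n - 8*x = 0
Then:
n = -1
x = 3/8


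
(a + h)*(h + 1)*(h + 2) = a*h^2 + 3*a*h + 2*a + h^3 + 3*h^2 + 2*h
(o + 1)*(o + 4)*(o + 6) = o^3 + 11*o^2 + 34*o + 24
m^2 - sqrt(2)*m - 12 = (m - 3*sqrt(2))*(m + 2*sqrt(2))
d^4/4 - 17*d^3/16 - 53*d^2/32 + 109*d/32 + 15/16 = (d/4 + 1/2)*(d - 5)*(d - 3/2)*(d + 1/4)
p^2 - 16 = (p - 4)*(p + 4)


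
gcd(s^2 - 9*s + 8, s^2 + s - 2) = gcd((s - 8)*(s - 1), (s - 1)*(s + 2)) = s - 1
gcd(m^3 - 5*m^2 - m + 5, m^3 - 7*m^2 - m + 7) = m^2 - 1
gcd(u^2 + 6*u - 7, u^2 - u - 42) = 1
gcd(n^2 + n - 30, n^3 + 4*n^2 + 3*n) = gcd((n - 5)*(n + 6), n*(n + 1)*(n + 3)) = 1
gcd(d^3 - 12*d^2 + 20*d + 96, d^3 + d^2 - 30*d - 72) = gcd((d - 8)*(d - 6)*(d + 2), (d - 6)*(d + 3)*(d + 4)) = d - 6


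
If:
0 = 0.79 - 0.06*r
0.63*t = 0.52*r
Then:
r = 13.17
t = 10.87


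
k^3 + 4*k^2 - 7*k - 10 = (k - 2)*(k + 1)*(k + 5)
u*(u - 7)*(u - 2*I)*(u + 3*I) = u^4 - 7*u^3 + I*u^3 + 6*u^2 - 7*I*u^2 - 42*u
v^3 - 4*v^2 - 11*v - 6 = (v - 6)*(v + 1)^2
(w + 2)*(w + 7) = w^2 + 9*w + 14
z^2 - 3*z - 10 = (z - 5)*(z + 2)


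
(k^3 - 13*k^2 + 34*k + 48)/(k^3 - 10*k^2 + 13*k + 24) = (k - 6)/(k - 3)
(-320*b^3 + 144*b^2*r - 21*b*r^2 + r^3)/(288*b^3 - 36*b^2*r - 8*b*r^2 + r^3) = (40*b^2 - 13*b*r + r^2)/(-36*b^2 + r^2)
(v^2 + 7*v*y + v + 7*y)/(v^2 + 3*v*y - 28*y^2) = (-v - 1)/(-v + 4*y)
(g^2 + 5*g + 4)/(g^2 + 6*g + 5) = (g + 4)/(g + 5)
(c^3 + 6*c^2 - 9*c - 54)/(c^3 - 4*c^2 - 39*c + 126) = (c + 3)/(c - 7)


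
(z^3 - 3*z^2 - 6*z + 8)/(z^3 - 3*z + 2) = (z - 4)/(z - 1)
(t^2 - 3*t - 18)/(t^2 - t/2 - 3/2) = 2*(-t^2 + 3*t + 18)/(-2*t^2 + t + 3)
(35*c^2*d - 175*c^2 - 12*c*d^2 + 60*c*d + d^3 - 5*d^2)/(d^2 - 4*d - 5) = (35*c^2 - 12*c*d + d^2)/(d + 1)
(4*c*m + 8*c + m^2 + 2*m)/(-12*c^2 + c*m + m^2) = (-m - 2)/(3*c - m)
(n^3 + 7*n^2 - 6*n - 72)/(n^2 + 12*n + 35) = (n^3 + 7*n^2 - 6*n - 72)/(n^2 + 12*n + 35)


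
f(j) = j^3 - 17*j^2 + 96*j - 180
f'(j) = 3*j^2 - 34*j + 96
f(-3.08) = -666.17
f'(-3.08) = 229.18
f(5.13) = 0.10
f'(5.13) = 0.53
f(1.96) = -49.62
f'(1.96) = 40.88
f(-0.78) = -265.70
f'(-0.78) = 124.35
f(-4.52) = -1053.58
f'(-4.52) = 310.97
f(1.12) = -92.40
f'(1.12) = 61.68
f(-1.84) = -420.42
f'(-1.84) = 168.72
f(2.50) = -30.62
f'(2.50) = 29.75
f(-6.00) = -1584.00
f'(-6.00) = 408.00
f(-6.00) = -1584.00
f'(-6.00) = 408.00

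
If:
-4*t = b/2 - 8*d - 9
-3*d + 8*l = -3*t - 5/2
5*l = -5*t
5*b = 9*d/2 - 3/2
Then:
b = -942/995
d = -143/199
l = -1853/1990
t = 1853/1990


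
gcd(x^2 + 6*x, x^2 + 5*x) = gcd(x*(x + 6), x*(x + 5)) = x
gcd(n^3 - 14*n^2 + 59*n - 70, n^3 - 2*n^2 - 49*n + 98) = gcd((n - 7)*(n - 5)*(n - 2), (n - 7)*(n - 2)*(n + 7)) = n^2 - 9*n + 14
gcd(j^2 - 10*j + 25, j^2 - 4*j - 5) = j - 5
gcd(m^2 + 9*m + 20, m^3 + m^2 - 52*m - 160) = m^2 + 9*m + 20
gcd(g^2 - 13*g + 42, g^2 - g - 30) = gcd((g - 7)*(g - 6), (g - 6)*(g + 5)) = g - 6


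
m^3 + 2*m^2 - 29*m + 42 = (m - 3)*(m - 2)*(m + 7)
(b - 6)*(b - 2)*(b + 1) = b^3 - 7*b^2 + 4*b + 12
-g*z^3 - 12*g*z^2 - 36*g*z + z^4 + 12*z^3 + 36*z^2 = z*(-g + z)*(z + 6)^2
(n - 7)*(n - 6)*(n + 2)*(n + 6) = n^4 - 5*n^3 - 50*n^2 + 180*n + 504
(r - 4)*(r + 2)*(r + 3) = r^3 + r^2 - 14*r - 24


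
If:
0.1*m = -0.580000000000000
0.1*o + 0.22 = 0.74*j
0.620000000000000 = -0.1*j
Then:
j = -6.20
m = -5.80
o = -48.08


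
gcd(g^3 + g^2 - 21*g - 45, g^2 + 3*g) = g + 3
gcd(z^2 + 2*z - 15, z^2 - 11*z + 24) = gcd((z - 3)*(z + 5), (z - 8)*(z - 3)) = z - 3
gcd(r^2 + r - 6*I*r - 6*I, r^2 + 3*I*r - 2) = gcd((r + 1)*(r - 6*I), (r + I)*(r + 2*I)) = 1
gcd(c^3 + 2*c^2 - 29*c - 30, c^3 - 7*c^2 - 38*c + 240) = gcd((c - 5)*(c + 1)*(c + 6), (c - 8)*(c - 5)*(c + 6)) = c^2 + c - 30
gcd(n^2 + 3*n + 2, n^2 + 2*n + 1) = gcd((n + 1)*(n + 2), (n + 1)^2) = n + 1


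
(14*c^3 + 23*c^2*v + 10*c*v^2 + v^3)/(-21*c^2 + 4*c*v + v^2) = (2*c^2 + 3*c*v + v^2)/(-3*c + v)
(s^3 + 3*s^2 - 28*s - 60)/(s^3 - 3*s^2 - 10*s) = (s + 6)/s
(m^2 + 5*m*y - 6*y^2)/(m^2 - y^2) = (m + 6*y)/(m + y)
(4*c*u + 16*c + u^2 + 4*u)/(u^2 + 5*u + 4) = (4*c + u)/(u + 1)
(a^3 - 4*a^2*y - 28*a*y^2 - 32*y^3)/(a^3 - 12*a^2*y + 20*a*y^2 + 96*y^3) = (-a - 2*y)/(-a + 6*y)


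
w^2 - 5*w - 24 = (w - 8)*(w + 3)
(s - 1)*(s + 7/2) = s^2 + 5*s/2 - 7/2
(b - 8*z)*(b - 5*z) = b^2 - 13*b*z + 40*z^2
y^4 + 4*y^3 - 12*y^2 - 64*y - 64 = (y - 4)*(y + 2)^2*(y + 4)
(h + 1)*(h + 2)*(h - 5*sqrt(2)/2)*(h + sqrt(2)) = h^4 - 3*sqrt(2)*h^3/2 + 3*h^3 - 9*sqrt(2)*h^2/2 - 3*h^2 - 15*h - 3*sqrt(2)*h - 10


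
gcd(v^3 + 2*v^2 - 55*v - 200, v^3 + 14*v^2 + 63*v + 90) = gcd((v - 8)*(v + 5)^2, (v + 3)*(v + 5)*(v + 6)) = v + 5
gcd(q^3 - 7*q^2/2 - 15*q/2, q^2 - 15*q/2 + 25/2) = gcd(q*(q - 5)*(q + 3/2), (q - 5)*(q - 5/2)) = q - 5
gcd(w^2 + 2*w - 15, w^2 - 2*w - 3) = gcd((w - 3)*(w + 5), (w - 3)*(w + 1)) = w - 3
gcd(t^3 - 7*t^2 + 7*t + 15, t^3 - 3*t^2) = t - 3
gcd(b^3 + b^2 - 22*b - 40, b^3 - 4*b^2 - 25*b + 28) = b + 4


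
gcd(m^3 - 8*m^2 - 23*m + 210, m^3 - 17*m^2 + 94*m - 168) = m^2 - 13*m + 42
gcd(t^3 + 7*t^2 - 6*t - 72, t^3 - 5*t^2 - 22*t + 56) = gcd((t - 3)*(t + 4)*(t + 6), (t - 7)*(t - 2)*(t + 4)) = t + 4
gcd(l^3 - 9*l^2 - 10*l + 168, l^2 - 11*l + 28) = l - 7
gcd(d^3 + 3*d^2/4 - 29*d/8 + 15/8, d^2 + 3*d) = 1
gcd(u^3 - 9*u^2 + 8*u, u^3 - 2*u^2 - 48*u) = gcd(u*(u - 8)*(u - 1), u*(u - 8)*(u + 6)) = u^2 - 8*u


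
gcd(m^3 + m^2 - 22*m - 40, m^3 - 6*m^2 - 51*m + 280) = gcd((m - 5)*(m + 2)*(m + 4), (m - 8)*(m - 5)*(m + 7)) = m - 5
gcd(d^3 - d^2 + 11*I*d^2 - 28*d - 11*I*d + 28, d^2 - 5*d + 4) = d - 1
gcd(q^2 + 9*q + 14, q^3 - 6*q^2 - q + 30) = q + 2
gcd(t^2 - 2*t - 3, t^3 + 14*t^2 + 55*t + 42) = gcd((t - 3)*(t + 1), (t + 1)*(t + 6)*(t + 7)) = t + 1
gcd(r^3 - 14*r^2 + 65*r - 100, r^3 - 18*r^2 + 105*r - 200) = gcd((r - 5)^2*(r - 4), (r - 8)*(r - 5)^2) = r^2 - 10*r + 25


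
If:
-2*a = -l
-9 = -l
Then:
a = 9/2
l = 9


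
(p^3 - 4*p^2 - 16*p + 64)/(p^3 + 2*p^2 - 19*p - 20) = (p^2 - 16)/(p^2 + 6*p + 5)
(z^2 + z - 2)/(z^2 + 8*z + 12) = (z - 1)/(z + 6)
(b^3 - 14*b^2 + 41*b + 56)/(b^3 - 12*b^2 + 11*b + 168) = (b + 1)/(b + 3)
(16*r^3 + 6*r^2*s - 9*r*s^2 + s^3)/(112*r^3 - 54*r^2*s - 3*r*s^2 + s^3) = (r + s)/(7*r + s)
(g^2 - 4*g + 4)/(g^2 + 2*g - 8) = (g - 2)/(g + 4)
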